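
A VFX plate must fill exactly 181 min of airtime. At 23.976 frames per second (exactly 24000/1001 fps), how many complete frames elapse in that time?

260379 frames

181 min = 10860 s.
Frames = 10860 × 24000/1001 = 260640000/1001 ≈ 260379.6204.
Complete frames: 260379.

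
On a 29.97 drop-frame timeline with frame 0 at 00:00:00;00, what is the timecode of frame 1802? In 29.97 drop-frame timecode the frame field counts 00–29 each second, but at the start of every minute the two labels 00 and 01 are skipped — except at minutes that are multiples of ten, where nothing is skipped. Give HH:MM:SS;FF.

Ten DF minutes hold 17982 frames, so frame 1802 lies in block 0 (frames 0–17981) with 1802 frames into that block.
The block's first minute is 1800 frames and the rest 1798 each; 1802 frames reaches minute 1, so 0 × 18 + 1 × 2 = 2 labels have been skipped so far.
Adding those back, label number 1802 + 2 = 1804 at 30 labels/s is 60 s + 4 f = 0 h 1 min 0 s frame 4, i.e. 00:01:00;04.

00:01:00;04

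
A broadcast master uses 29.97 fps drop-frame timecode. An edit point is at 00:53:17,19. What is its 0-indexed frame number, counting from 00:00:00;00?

95833

Complete 10-minute blocks: 5, each 17982 frames → 89910.
Remaining 3 whole minutes in the current block: 1800 + 2 × 1798 = 5396 frames.
Within the current minute: 17 × 30 + 19 − 2 = 527 (labels ;00/;01 skipped at this minute). Total = 89910 + 5396 + 527 = 95833.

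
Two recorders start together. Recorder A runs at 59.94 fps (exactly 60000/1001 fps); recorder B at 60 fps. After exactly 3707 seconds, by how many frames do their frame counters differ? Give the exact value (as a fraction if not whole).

20220/91 frames

A emits 60000/1001 × 3707 = 20220000/91 frames; B emits 60 × 3707 = 222420.
Difference = 20220/91 frames (≈ 222.1978); B is ahead of A.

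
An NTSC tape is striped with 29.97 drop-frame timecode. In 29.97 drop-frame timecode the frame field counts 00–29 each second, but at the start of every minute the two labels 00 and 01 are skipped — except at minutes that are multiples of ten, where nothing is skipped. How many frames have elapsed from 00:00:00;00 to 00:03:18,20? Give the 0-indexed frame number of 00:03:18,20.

5954

As if non-drop at 30 labels/s: (0 × 3600 + 3 × 60 + 18) × 30 + 20 = 5960.
Minute boundaries passed: 3; those not divisible by 10: 3 − 0 = 3; dropped labels = 2 × 3 = 6.
Actual frame index = 5960 − 6 = 5954.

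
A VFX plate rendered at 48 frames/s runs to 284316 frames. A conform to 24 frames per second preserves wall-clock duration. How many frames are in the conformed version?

142158 frames

Target frames = source frames × (target rate / source rate) = 284316 × (24)/(48) = 284316 × 1/2 = 142158.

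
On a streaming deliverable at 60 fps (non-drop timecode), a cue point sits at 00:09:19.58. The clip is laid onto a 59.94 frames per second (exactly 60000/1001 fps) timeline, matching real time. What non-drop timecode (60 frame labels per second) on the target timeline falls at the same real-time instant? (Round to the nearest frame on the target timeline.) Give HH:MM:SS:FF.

00:09:19:24

Source frame index: (0×3600 + 9×60 + 19) × 60 + 58 = 33598.
Real time: 33598 / (60) = 16799/30 s.
Target frame: (16799/30) × (60000/1001) = 33598000/1001 ≈ 33564.436 → 33564.
At 60 labels/s: frame 33564 → 00:09:19:24.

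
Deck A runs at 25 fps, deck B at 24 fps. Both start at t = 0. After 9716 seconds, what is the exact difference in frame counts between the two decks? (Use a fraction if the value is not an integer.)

A emits 25 × 9716 = 242900 frames; B emits 24 × 9716 = 233184.
Difference = 9716 frames; B is behind A.

9716 frames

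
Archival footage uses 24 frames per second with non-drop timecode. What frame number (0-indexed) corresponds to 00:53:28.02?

frame 76994

Total seconds to the label: (0 × 3600 + 53 × 60 + 28) = 3208.
Frame index = 3208 × 24 + 2 = 76994.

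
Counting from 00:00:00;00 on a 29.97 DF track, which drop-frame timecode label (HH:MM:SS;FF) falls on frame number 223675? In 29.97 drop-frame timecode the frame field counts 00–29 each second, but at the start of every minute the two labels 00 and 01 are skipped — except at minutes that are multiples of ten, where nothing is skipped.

02:04:23;09

Each 10-minute DF block holds 10 × 60 × 30 − 9 × 2 = 17982 frames. 223675 ÷ 17982 → 12 full blocks, remainder 7891.
Within the partial block the first minute is 1800 frames and each further minute 1798, so 4 further minute boundaries passed. Total skipped labels = 18 × 12 + 2 × 4 = 224.
Non-drop label index = 223675 + 224 = 223899; at 30 labels/s that is 02:04:23:09, i.e. DF 02:04:23;09.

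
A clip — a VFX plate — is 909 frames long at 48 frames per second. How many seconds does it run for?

Running time = 909 / (48) = 18.9375 s.

18.9375 seconds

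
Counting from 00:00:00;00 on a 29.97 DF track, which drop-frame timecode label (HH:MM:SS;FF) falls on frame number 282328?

Each 10-minute DF block holds 10 × 60 × 30 − 9 × 2 = 17982 frames. 282328 ÷ 17982 → 15 full blocks, remainder 12598.
Within the partial block the first minute is 1800 frames and each further minute 1798, so 7 further minute boundaries passed. Total skipped labels = 18 × 15 + 2 × 7 = 284.
Non-drop label index = 282328 + 284 = 282612; at 30 labels/s that is 02:37:00:12, i.e. DF 02:37:00;12.

02:37:00;12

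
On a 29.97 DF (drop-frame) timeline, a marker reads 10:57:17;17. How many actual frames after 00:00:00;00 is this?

As if non-drop at 30 labels/s: (10 × 3600 + 57 × 60 + 17) × 30 + 17 = 1183127.
Minute boundaries passed: 657; those not divisible by 10: 657 − 65 = 592; dropped labels = 2 × 592 = 1184.
Actual frame index = 1183127 − 1184 = 1181943.

1181943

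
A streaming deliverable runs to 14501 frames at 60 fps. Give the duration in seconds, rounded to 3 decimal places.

241.683 seconds

Running time = 14501 × 1/60 = 14501/60 s ≈ 241.683 s.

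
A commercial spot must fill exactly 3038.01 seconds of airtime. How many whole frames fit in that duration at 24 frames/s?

Frames = 3038.01 × 24 = 1822806/25 ≈ 72912.2400.
Complete frames: 72912.

72912 frames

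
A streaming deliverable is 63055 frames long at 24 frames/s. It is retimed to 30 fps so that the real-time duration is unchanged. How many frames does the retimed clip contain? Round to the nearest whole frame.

78819 frames

Frames at target rate = 63055 × (30) / (24) = 315275/4 ≈ 78818.750.
Nearest whole frame: 78819.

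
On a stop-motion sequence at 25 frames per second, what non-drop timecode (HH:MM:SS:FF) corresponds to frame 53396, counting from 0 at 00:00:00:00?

00:35:35:21

53396 ÷ 25 = 2135 full seconds, remainder 21 frames.
2135 s = 0 h 35 min 35 s.
Timecode: 00:35:35:21.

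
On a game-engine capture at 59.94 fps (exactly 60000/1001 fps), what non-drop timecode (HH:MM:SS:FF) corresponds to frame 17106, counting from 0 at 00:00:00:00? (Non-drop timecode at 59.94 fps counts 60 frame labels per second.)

17106 ÷ 60 = 285 full seconds, remainder 6 frames.
285 s = 0 h 4 min 45 s.
Timecode: 00:04:45:06.

00:04:45:06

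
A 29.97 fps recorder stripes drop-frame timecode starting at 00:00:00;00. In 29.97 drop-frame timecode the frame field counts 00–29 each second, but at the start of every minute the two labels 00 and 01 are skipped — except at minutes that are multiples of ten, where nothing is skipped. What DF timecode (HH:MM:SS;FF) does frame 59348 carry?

00:33:00;08

Ten DF minutes hold 17982 frames, so frame 59348 lies in block 3 (frames 53946–71927) with 5402 frames into that block.
The block's first minute is 1800 frames and the rest 1798 each; 5402 frames reaches minute 3, so 3 × 18 + 3 × 2 = 60 labels have been skipped so far.
Adding those back, label number 59348 + 60 = 59408 at 30 labels/s is 1980 s + 8 f = 0 h 33 min 0 s frame 8, i.e. 00:33:00;08.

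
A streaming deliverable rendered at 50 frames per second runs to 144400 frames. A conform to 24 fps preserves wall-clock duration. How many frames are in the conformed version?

69312 frames

Target frames = source frames × (target rate / source rate) = 144400 × (24)/(50) = 144400 × 12/25 = 69312.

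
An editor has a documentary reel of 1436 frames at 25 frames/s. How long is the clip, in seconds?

Running time = 1436 / (25) = 57.44 s.

57.44 seconds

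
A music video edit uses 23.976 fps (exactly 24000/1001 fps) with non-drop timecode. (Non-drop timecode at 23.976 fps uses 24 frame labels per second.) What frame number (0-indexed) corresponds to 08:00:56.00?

692544

Total seconds to the label: (8 × 3600 + 0 × 60 + 56) = 28856.
Frame index = 28856 × 24 + 0 = 692544.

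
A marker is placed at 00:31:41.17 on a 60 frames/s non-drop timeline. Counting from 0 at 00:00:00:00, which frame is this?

Total seconds to the label: (0 × 3600 + 31 × 60 + 41) = 1901.
Frame index = 1901 × 60 + 17 = 114077.

frame 114077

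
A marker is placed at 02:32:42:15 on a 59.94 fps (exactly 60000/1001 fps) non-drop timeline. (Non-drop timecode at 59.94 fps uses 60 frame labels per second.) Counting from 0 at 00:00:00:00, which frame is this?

Total seconds to the label: (2 × 3600 + 32 × 60 + 42) = 9162.
Frame index = 9162 × 60 + 15 = 549735.

549735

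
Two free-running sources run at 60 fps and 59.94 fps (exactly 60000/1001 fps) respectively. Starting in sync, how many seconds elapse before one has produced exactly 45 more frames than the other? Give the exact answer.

750.75 seconds

The gap grows by |60000/1001 − 60| = 60/1001 frames per second.
Time for a 45-frame gap: 45 ÷ (60/1001) = 750.75 s.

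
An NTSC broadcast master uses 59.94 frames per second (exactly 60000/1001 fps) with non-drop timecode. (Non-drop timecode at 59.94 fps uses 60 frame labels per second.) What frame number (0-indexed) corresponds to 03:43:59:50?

806390

Total seconds to the label: (3 × 3600 + 43 × 60 + 59) = 13439.
Frame index = 13439 × 60 + 50 = 806390.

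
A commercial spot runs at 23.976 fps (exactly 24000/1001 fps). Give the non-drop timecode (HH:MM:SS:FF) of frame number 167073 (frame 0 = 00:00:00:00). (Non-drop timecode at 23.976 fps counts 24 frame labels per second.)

01:56:01:09

167073 ÷ 24 = 6961 full seconds, remainder 9 frames.
6961 s = 1 h 56 min 1 s.
Timecode: 01:56:01:09.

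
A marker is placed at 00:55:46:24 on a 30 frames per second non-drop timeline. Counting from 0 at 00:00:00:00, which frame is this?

100404

Total seconds to the label: (0 × 3600 + 55 × 60 + 46) = 3346.
Frame index = 3346 × 30 + 24 = 100404.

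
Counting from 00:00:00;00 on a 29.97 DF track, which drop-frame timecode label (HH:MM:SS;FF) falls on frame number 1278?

00:00:42;18

Ten DF minutes hold 17982 frames, so frame 1278 lies in block 0 (frames 0–17981) with 1278 frames into that block.
The block's first minute is 1800 frames and the rest 1798 each; 1278 frames reaches minute 0, so 0 × 18 + 0 × 2 = 0 labels have been skipped so far.
Adding those back, label number 1278 + 0 = 1278 at 30 labels/s is 42 s + 18 f = 0 h 0 min 42 s frame 18, i.e. 00:00:42;18.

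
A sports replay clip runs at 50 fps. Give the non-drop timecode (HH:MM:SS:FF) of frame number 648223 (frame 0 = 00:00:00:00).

648223 ÷ 50 = 12964 full seconds, remainder 23 frames.
12964 s = 3 h 36 min 4 s.
Timecode: 03:36:04:23.

03:36:04:23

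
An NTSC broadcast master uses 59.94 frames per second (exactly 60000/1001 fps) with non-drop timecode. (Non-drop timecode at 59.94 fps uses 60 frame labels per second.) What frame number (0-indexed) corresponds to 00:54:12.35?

Total seconds to the label: (0 × 3600 + 54 × 60 + 12) = 3252.
Frame index = 3252 × 60 + 35 = 195155.

195155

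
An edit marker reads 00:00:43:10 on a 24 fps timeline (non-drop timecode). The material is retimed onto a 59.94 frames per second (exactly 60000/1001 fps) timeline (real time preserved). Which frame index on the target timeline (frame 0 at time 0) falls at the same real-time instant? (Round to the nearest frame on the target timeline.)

Source frame index: (0×3600 + 0×60 + 43) × 24 + 10 = 1042.
Real time: 1042 / (24) = 521/12 s.
Target frame: (521/12) × (60000/1001) = 2605000/1001 ≈ 2602.398 → 2602.

frame 2602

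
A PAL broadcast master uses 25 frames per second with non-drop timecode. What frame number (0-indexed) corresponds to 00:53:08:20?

frame 79720

Total seconds to the label: (0 × 3600 + 53 × 60 + 8) = 3188.
Frame index = 3188 × 25 + 20 = 79720.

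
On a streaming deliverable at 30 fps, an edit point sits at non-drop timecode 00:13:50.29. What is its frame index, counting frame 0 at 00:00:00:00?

Total seconds to the label: (0 × 3600 + 13 × 60 + 50) = 830.
Frame index = 830 × 30 + 29 = 24929.

frame 24929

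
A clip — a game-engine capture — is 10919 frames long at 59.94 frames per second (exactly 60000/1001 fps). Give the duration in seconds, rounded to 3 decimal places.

Running time = 10919 × 1001/60000 = 10929919/60000 s ≈ 182.165 s.

182.165 seconds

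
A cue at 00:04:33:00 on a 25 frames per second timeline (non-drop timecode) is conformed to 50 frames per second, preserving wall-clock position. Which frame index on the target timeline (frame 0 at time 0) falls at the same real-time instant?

Source frame index: (0×3600 + 4×60 + 33) × 25 + 0 = 6825.
Real time: 6825 / (25) = 273 s.
Target frame: (273) × (50) = 13650.

frame 13650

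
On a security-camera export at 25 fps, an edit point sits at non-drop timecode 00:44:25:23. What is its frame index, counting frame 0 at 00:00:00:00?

frame 66648

Total seconds to the label: (0 × 3600 + 44 × 60 + 25) = 2665.
Frame index = 2665 × 25 + 23 = 66648.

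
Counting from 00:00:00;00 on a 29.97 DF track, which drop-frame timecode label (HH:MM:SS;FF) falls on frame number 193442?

01:47:34;16

Each 10-minute DF block holds 10 × 60 × 30 − 9 × 2 = 17982 frames. 193442 ÷ 17982 → 10 full blocks, remainder 13622.
Within the partial block the first minute is 1800 frames and each further minute 1798, so 7 further minute boundaries passed. Total skipped labels = 18 × 10 + 2 × 7 = 194.
Non-drop label index = 193442 + 194 = 193636; at 30 labels/s that is 01:47:34:16, i.e. DF 01:47:34;16.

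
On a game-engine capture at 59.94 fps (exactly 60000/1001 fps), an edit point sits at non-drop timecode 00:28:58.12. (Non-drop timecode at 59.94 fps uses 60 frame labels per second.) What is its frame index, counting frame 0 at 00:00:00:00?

Total seconds to the label: (0 × 3600 + 28 × 60 + 58) = 1738.
Frame index = 1738 × 60 + 12 = 104292.

104292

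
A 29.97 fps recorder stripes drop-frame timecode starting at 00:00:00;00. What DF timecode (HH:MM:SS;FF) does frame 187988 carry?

01:44:32;16

Ten DF minutes hold 17982 frames, so frame 187988 lies in block 10 (frames 179820–197801) with 8168 frames into that block.
The block's first minute is 1800 frames and the rest 1798 each; 8168 frames reaches minute 4, so 10 × 18 + 4 × 2 = 188 labels have been skipped so far.
Adding those back, label number 187988 + 188 = 188176 at 30 labels/s is 6272 s + 16 f = 1 h 44 min 32 s frame 16, i.e. 01:44:32;16.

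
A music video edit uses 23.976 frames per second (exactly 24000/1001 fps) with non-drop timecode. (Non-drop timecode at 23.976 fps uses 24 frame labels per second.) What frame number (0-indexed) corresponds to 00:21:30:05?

Total seconds to the label: (0 × 3600 + 21 × 60 + 30) = 1290.
Frame index = 1290 × 24 + 5 = 30965.

frame 30965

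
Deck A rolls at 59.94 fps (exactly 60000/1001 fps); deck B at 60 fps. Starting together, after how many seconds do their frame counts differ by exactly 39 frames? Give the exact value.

The gap grows by |60 − 60000/1001| = 60/1001 frames per second.
Time for a 39-frame gap: 39 ÷ (60/1001) = 650.65 s.

650.65 seconds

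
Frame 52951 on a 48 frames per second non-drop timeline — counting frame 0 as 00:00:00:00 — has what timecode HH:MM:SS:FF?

52951 ÷ 48 = 1103 full seconds, remainder 7 frames.
1103 s = 0 h 18 min 23 s.
Timecode: 00:18:23:07.

00:18:23:07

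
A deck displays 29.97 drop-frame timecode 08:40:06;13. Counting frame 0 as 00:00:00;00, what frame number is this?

935257

Complete 10-minute blocks: 52, each 17982 frames → 935064.
Remaining 0 whole minutes in the current block: 0 frames.
Within the current minute: 6 × 30 + 13 = 193. Total = 935064 + 0 + 193 = 935257.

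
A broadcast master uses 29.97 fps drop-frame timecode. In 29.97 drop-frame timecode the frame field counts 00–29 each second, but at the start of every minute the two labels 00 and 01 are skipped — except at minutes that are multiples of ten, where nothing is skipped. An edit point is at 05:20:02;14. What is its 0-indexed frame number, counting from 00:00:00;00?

Complete 10-minute blocks: 32, each 17982 frames → 575424.
Remaining 0 whole minutes in the current block: 0 frames.
Within the current minute: 2 × 30 + 14 = 74. Total = 575424 + 0 + 74 = 575498.

575498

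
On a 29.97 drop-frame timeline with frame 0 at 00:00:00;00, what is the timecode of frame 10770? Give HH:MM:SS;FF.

Ten DF minutes hold 17982 frames, so frame 10770 lies in block 0 (frames 0–17981) with 10770 frames into that block.
The block's first minute is 1800 frames and the rest 1798 each; 10770 frames reaches minute 5, so 0 × 18 + 5 × 2 = 10 labels have been skipped so far.
Adding those back, label number 10770 + 10 = 10780 at 30 labels/s is 359 s + 10 f = 0 h 5 min 59 s frame 10, i.e. 00:05:59;10.

00:05:59;10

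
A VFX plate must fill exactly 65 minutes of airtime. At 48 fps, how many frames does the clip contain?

65 min = 3900 s.
Frames = 3900 × 48 = 187200.

187200 frames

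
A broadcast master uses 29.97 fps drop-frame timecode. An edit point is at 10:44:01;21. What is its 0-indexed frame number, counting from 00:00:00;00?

As if non-drop at 30 labels/s: (10 × 3600 + 44 × 60 + 1) × 30 + 21 = 1159251.
Minute boundaries passed: 644; those not divisible by 10: 644 − 64 = 580; dropped labels = 2 × 580 = 1160.
Actual frame index = 1159251 − 1160 = 1158091.

1158091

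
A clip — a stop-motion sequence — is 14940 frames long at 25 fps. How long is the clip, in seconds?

597.6 seconds

Running time = 14940 / (25) = 597.6 s.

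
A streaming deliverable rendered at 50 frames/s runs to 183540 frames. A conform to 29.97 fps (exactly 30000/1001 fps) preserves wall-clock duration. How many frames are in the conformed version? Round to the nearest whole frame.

Frames at target rate = 183540 × (30000/1001) / (50) = 15732000/143 ≈ 110013.986.
Nearest whole frame: 110014.

110014 frames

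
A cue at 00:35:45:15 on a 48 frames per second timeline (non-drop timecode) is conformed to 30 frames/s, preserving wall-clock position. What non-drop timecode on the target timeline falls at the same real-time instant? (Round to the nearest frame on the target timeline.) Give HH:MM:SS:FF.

00:35:45:09

Source frame index: (0×3600 + 35×60 + 45) × 48 + 15 = 102975.
Real time: 102975 / (48) = 34325/16 s.
Target frame: (34325/16) × (30) = 514875/8 ≈ 64359.375 → 64359.
At 30 labels/s: frame 64359 → 00:35:45:09.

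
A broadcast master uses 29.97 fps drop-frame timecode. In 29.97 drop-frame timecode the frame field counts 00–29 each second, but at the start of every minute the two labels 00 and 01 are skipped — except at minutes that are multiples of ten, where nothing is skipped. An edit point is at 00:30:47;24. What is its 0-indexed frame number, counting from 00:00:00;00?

55380

As if non-drop at 30 labels/s: (0 × 3600 + 30 × 60 + 47) × 30 + 24 = 55434.
Minute boundaries passed: 30; those not divisible by 10: 30 − 3 = 27; dropped labels = 2 × 27 = 54.
Actual frame index = 55434 − 54 = 55380.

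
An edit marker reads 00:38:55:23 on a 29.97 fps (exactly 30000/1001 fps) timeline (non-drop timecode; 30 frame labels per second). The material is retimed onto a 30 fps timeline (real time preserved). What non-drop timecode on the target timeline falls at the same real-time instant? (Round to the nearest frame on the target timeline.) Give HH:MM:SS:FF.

00:38:58:03

Source frame index: (0×3600 + 38×60 + 55) × 30 + 23 = 70073.
Real time: 70073 / (30000/1001) = 70143073/30000 s.
Target frame: (70143073/30000) × (30) = 70143073/1000 ≈ 70143.073 → 70143.
At 30 labels/s: frame 70143 → 00:38:58:03.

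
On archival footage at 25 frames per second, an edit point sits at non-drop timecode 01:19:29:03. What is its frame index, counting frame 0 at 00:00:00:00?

frame 119228

Total seconds to the label: (1 × 3600 + 19 × 60 + 29) = 4769.
Frame index = 4769 × 25 + 3 = 119228.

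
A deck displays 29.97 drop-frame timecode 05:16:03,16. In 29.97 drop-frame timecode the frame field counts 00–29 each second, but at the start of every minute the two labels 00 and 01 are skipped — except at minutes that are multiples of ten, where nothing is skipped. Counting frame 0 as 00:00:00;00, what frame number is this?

568336

Complete 10-minute blocks: 31, each 17982 frames → 557442.
Remaining 6 whole minutes in the current block: 1800 + 5 × 1798 = 10790 frames.
Within the current minute: 3 × 30 + 16 − 2 = 104 (labels ;00/;01 skipped at this minute). Total = 557442 + 10790 + 104 = 568336.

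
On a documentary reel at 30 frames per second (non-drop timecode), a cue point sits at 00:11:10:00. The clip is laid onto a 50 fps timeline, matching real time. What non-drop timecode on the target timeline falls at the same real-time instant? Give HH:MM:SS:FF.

00:11:10:00

Source frame index: (0×3600 + 11×60 + 10) × 30 + 0 = 20100.
Real time: 20100 / (30) = 670 s.
Target frame: (670) × (50) = 33500.
At 50 labels/s: frame 33500 → 00:11:10:00.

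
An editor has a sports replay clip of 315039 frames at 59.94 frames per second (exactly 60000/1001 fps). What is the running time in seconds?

Running time = 315039 / (60000/1001) = 5255.90065 s.

5255.90065 seconds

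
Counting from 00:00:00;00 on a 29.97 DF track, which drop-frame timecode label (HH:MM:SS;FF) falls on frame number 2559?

00:01:25;11

Ten DF minutes hold 17982 frames, so frame 2559 lies in block 0 (frames 0–17981) with 2559 frames into that block.
The block's first minute is 1800 frames and the rest 1798 each; 2559 frames reaches minute 1, so 0 × 18 + 1 × 2 = 2 labels have been skipped so far.
Adding those back, label number 2559 + 2 = 2561 at 30 labels/s is 85 s + 11 f = 0 h 1 min 25 s frame 11, i.e. 00:01:25;11.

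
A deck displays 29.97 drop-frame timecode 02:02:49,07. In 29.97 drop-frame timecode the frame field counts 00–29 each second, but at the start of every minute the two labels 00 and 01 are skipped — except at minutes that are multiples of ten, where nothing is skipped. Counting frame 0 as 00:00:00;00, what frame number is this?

Complete 10-minute blocks: 12, each 17982 frames → 215784.
Remaining 2 whole minutes in the current block: 1800 + 1 × 1798 = 3598 frames.
Within the current minute: 49 × 30 + 7 − 2 = 1475 (labels ;00/;01 skipped at this minute). Total = 215784 + 3598 + 1475 = 220857.

220857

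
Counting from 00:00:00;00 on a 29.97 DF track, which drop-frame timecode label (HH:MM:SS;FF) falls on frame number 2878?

Ten DF minutes hold 17982 frames, so frame 2878 lies in block 0 (frames 0–17981) with 2878 frames into that block.
The block's first minute is 1800 frames and the rest 1798 each; 2878 frames reaches minute 1, so 0 × 18 + 1 × 2 = 2 labels have been skipped so far.
Adding those back, label number 2878 + 2 = 2880 at 30 labels/s is 96 s + 0 f = 0 h 1 min 36 s frame 0, i.e. 00:01:36;00.

00:01:36;00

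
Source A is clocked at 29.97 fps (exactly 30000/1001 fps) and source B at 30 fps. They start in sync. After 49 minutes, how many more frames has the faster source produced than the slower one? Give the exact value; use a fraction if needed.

49 min = 2940 s.
A emits 30000/1001 × 2940 = 12600000/143 frames; B emits 30 × 2940 = 88200.
Difference = 12600/143 frames (≈ 88.1119); B is ahead of A.

12600/143 frames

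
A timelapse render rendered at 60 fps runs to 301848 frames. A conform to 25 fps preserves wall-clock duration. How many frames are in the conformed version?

Target frames = source frames × (target rate / source rate) = 301848 × (25)/(60) = 301848 × 5/12 = 125770.

125770 frames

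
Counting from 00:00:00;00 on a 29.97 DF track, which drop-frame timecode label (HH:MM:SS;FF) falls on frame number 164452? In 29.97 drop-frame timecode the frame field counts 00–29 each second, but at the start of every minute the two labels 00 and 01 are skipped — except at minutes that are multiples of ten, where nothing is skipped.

Ten DF minutes hold 17982 frames, so frame 164452 lies in block 9 (frames 161838–179819) with 2614 frames into that block.
The block's first minute is 1800 frames and the rest 1798 each; 2614 frames reaches minute 1, so 9 × 18 + 1 × 2 = 164 labels have been skipped so far.
Adding those back, label number 164452 + 164 = 164616 at 30 labels/s is 5487 s + 6 f = 1 h 31 min 27 s frame 6, i.e. 01:31:27;06.

01:31:27;06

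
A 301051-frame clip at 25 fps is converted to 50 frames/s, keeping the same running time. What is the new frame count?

602102 frames

Frames at target rate = 301051 × (50) / (25) = 602102.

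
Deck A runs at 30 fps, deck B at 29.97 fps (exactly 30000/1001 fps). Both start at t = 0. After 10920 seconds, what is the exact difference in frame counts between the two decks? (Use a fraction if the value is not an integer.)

A emits 30 × 10920 = 327600 frames; B emits 30000/1001 × 10920 = 3600000/11.
Difference = 3600/11 frames (≈ 327.2727); B is behind A.

3600/11 frames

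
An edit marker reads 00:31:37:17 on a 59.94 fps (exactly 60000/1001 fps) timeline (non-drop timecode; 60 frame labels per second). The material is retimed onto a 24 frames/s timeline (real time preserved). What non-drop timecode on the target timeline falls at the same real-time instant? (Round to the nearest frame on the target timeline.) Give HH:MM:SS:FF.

Source frame index: (0×3600 + 31×60 + 37) × 60 + 17 = 113837.
Real time: 113837 / (60000/1001) = 113950837/60000 s.
Target frame: (113950837/60000) × (24) = 113950837/2500 ≈ 45580.335 → 45580.
At 24 labels/s: frame 45580 → 00:31:39:04.

00:31:39:04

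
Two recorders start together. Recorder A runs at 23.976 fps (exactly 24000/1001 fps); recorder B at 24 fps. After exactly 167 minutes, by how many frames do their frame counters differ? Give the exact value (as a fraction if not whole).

167 min = 10020 s.
A emits 24000/1001 × 10020 = 240480000/1001 frames; B emits 24 × 10020 = 240480.
Difference = 240480/1001 frames (≈ 240.2398); B is ahead of A.

240480/1001 frames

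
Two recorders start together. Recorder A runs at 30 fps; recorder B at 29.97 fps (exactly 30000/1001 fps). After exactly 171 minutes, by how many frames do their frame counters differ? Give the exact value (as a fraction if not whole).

307800/1001 frames

171 min = 10260 s.
A emits 30 × 10260 = 307800 frames; B emits 30000/1001 × 10260 = 307800000/1001.
Difference = 307800/1001 frames (≈ 307.4925); B is behind A.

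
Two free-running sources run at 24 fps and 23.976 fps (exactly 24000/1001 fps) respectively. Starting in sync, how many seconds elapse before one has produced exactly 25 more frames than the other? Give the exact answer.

The gap grows by |24000/1001 − 24| = 24/1001 frames per second.
Time for a 25-frame gap: 25 ÷ (24/1001) = 25025/24 s.

25025/24 seconds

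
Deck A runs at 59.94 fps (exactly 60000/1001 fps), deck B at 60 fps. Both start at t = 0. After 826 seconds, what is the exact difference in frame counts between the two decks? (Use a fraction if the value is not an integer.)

7080/143 frames

A emits 60000/1001 × 826 = 7080000/143 frames; B emits 60 × 826 = 49560.
Difference = 7080/143 frames (≈ 49.5105); B is ahead of A.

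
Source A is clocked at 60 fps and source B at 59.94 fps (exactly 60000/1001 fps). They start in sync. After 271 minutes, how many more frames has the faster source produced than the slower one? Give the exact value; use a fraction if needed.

975600/1001 frames

271 min = 16260 s.
A emits 60 × 16260 = 975600 frames; B emits 60000/1001 × 16260 = 975600000/1001.
Difference = 975600/1001 frames (≈ 974.6254); B is behind A.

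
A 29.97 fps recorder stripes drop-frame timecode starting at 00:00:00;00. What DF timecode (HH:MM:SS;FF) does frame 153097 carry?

01:25:08;11

Ten DF minutes hold 17982 frames, so frame 153097 lies in block 8 (frames 143856–161837) with 9241 frames into that block.
The block's first minute is 1800 frames and the rest 1798 each; 9241 frames reaches minute 5, so 8 × 18 + 5 × 2 = 154 labels have been skipped so far.
Adding those back, label number 153097 + 154 = 153251 at 30 labels/s is 5108 s + 11 f = 1 h 25 min 8 s frame 11, i.e. 01:25:08;11.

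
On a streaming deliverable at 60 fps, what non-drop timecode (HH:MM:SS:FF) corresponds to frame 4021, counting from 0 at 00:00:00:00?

4021 ÷ 60 = 67 full seconds, remainder 1 frame.
67 s = 0 h 1 min 7 s.
Timecode: 00:01:07:01.

00:01:07:01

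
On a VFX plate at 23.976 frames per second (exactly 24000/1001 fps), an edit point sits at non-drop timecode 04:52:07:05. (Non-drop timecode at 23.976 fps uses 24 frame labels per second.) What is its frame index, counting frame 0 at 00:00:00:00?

420653

Total seconds to the label: (4 × 3600 + 52 × 60 + 7) = 17527.
Frame index = 17527 × 24 + 5 = 420653.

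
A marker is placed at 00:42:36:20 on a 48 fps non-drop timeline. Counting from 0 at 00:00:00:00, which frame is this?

frame 122708

Total seconds to the label: (0 × 3600 + 42 × 60 + 36) = 2556.
Frame index = 2556 × 48 + 20 = 122708.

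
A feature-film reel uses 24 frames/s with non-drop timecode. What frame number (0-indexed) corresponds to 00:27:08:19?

Total seconds to the label: (0 × 3600 + 27 × 60 + 8) = 1628.
Frame index = 1628 × 24 + 19 = 39091.

39091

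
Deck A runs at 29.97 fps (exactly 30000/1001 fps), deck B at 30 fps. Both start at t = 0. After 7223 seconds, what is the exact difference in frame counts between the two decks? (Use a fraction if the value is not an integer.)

A emits 30000/1001 × 7223 = 216690000/1001 frames; B emits 30 × 7223 = 216690.
Difference = 216690/1001 frames (≈ 216.4735); B is ahead of A.

216690/1001 frames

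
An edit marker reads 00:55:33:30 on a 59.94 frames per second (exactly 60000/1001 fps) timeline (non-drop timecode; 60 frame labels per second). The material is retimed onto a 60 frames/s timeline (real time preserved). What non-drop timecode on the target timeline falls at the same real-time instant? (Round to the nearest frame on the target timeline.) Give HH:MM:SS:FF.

00:55:36:50

Source frame index: (0×3600 + 55×60 + 33) × 60 + 30 = 200010.
Real time: 200010 / (60000/1001) = 6673667/2000 s.
Target frame: (6673667/2000) × (60) = 20021001/100 ≈ 200210.010 → 200210.
At 60 labels/s: frame 200210 → 00:55:36:50.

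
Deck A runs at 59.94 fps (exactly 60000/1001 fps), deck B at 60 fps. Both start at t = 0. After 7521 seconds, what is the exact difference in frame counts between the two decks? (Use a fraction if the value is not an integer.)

A emits 60000/1001 × 7521 = 451260000/1001 frames; B emits 60 × 7521 = 451260.
Difference = 451260/1001 frames (≈ 450.8092); B is ahead of A.

451260/1001 frames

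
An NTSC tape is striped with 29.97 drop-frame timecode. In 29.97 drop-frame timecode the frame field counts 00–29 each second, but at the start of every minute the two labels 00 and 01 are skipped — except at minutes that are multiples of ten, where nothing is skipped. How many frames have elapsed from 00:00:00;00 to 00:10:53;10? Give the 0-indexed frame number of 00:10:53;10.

Complete 10-minute blocks: 1, each 17982 frames → 17982.
Remaining 0 whole minutes in the current block: 0 frames.
Within the current minute: 53 × 30 + 10 = 1600. Total = 17982 + 0 + 1600 = 19582.

19582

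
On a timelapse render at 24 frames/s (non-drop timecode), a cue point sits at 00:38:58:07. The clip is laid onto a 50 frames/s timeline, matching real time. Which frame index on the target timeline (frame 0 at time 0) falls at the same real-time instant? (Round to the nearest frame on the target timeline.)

frame 116915

Source frame index: (0×3600 + 38×60 + 58) × 24 + 7 = 56119.
Real time: 56119 / (24) = 56119/24 s.
Target frame: (56119/24) × (50) = 1402975/12 ≈ 116914.583 → 116915.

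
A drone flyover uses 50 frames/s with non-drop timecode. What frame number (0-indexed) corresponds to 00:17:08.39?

frame 51439

Total seconds to the label: (0 × 3600 + 17 × 60 + 8) = 1028.
Frame index = 1028 × 50 + 39 = 51439.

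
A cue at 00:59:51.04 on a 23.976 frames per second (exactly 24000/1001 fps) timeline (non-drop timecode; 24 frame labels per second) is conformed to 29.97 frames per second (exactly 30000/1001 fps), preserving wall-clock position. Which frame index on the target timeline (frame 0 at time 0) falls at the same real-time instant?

Source frame index: (0×3600 + 59×60 + 51) × 24 + 4 = 86188.
Real time: 86188 / (24000/1001) = 21568547/6000 s.
Target frame: (21568547/6000) × (30000/1001) = 107735.

frame 107735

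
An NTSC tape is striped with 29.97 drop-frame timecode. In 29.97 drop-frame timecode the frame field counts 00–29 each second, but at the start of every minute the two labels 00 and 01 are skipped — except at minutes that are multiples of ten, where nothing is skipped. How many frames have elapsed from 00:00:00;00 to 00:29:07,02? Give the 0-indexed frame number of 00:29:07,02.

52358

As if non-drop at 30 labels/s: (0 × 3600 + 29 × 60 + 7) × 30 + 2 = 52412.
Minute boundaries passed: 29; those not divisible by 10: 29 − 2 = 27; dropped labels = 2 × 27 = 54.
Actual frame index = 52412 − 54 = 52358.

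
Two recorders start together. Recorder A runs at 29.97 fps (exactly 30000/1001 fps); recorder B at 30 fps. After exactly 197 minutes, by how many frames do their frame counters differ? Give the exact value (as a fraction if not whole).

354600/1001 frames

197 min = 11820 s.
A emits 30000/1001 × 11820 = 354600000/1001 frames; B emits 30 × 11820 = 354600.
Difference = 354600/1001 frames (≈ 354.2458); B is ahead of A.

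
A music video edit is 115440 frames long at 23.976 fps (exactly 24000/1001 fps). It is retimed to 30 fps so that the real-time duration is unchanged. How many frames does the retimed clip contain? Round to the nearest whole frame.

Frames at target rate = 115440 × (30) / (24000/1001) = 1444443/10 ≈ 144444.300.
Nearest whole frame: 144444.

144444 frames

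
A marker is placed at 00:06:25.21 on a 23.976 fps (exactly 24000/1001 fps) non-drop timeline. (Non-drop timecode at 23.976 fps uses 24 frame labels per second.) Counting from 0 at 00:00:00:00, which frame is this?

9261

Total seconds to the label: (0 × 3600 + 6 × 60 + 25) = 385.
Frame index = 385 × 24 + 21 = 9261.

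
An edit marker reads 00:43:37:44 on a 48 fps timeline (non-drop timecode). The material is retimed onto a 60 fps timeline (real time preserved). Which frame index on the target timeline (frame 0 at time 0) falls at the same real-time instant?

Source frame index: (0×3600 + 43×60 + 37) × 48 + 44 = 125660.
Real time: 125660 / (48) = 31415/12 s.
Target frame: (31415/12) × (60) = 157075.

frame 157075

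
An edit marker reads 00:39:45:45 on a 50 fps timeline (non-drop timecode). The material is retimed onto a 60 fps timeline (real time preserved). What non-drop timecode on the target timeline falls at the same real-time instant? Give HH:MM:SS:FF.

00:39:45:54

Source frame index: (0×3600 + 39×60 + 45) × 50 + 45 = 119295.
Real time: 119295 / (50) = 23859/10 s.
Target frame: (23859/10) × (60) = 143154.
At 60 labels/s: frame 143154 → 00:39:45:54.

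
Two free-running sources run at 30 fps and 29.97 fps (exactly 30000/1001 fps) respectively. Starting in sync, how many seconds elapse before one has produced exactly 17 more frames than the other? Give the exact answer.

17017/30 seconds

The gap grows by |30000/1001 − 30| = 30/1001 frames per second.
Time for a 17-frame gap: 17 ÷ (30/1001) = 17017/30 s.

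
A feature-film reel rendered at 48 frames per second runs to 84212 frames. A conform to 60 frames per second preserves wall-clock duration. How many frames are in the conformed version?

Target frames = source frames × (target rate / source rate) = 84212 × (60)/(48) = 84212 × 5/4 = 105265.

105265 frames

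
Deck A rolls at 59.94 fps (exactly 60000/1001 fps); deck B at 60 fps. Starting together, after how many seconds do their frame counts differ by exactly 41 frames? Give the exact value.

41041/60 seconds

The gap grows by |60 − 60000/1001| = 60/1001 frames per second.
Time for a 41-frame gap: 41 ÷ (60/1001) = 41041/60 s.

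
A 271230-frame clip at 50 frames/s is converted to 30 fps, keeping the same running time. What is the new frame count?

162738 frames

Target frames = source frames × (target rate / source rate) = 271230 × (30)/(50) = 271230 × 3/5 = 162738.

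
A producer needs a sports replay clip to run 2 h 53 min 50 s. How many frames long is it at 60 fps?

625800 frames

2 h 53 min 50 s = 10430 s.
Frames = 10430 × 60 = 625800.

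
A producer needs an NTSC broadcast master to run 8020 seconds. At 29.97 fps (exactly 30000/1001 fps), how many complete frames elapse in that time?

Frames = 8020 × 30000/1001 = 240600000/1001 ≈ 240359.6404.
Complete frames: 240359.

240359 frames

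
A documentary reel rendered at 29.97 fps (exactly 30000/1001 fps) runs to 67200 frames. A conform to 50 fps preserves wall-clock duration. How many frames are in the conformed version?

Target frames = source frames × (target rate / source rate) = 67200 × (50)/(30000/1001) = 67200 × 1001/600 = 112112.

112112 frames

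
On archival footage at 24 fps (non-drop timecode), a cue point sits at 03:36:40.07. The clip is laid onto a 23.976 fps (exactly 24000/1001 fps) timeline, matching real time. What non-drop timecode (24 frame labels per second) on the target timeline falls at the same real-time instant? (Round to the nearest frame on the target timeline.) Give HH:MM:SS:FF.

03:36:27:07

Source frame index: (3×3600 + 36×60 + 40) × 24 + 7 = 312007.
Real time: 312007 / (24) = 312007/24 s.
Target frame: (312007/24) × (24000/1001) = 312007000/1001 ≈ 311695.305 → 311695.
At 24 labels/s: frame 311695 → 03:36:27:07.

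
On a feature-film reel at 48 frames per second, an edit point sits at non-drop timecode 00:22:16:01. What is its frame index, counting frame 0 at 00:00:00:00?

Total seconds to the label: (0 × 3600 + 22 × 60 + 16) = 1336.
Frame index = 1336 × 48 + 1 = 64129.

frame 64129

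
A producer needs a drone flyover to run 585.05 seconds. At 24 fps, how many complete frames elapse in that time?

14041 frames

Frames = 585.05 × 24 = 70206/5 ≈ 14041.2000.
Complete frames: 14041.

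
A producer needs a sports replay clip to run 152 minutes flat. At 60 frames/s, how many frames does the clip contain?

547200 frames

152 min = 9120 s.
Frames = 9120 × 60 = 547200.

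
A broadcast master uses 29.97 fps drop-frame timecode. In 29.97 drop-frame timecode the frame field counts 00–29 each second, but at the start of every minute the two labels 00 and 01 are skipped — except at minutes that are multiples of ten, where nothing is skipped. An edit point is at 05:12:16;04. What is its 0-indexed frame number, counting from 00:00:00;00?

561522

Complete 10-minute blocks: 31, each 17982 frames → 557442.
Remaining 2 whole minutes in the current block: 1800 + 1 × 1798 = 3598 frames.
Within the current minute: 16 × 30 + 4 − 2 = 482 (labels ;00/;01 skipped at this minute). Total = 557442 + 3598 + 482 = 561522.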